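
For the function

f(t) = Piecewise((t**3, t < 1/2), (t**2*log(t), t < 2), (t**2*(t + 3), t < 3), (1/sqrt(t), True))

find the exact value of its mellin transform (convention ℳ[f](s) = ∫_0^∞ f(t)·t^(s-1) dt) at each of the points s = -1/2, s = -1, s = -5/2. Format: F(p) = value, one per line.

undo the shared t-power: t on [0, 1/2); log(t) on [1/2, 2); t + 3 on [2, 3); …
along the cuts 1/2, 2, 3, ℳ[f](s) splits into 4 integrals
the [0, 1/2) slice contributes ∫ t**3·t^(s-1) dt
∫ t**2*log(t)·t^(s-1) over [1/2, 2)
over [2, 3), the kernel integral of t**2*(t + 3) enters the sum
piece [3, ∞): integrate 1/sqrt(t) against the kernel

F(-1/2) = sqrt(2)*(-1139 + 30*sqrt(2) + 270*log(2) + 864*sqrt(6))/180
F(-1) = 2*sqrt(3)/27 + 5*log(2)/2 + 33/8
F(-5/2) = sqrt(2)*(-486*log(2) + sqrt(2) + 648)/162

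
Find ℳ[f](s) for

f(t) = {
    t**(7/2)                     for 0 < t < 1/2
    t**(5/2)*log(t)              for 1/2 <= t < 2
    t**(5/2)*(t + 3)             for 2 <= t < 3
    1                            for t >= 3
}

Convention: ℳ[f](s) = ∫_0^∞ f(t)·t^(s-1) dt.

2**(-s - 5/2)*(-540*2**(2*s + 5)*s*(s + 5/2)**2 + 108*2**(2*s + 5)*s*(s + 5/2)*(s + 7/2)*log(2) - 324*2**(2*s + 5)*s*(s + 5/2) - 108*2**(2*s + 5)*s*(s + 7/2) + 648*6**(s + 5/2)*s*(s + 5/2)**2 + 324*6**(s + 5/2)*s*(s + 5/2) - 4*sqrt(3)*6**(s + 5/2)*(s + 5/2)**2*(s + 7/2) + 54*s*(s + 5/2)**2 + 108*s*(s + 5/2)*(s + 7/2)*log(2) + 2*s*(54*s + 189))/(108*s*(s + 5/2)**2*(s + 7/2))
  -7/2 < Re(s) < 0

remove the shared t-power first: t**3 on [0, 1/2); t**2*log(t) on [1/2, 2); t**2*(t + 3) on [2, 3); …
invert the shared t-power to get t on [0, 1/2); log(t) on [1/2, 2); t + 3 on [2, 3); …
treat the 4 regions marked off by 1/2, 2, 3 separately and sum
the [0, 1/2) slice contributes ∫ t**(7/2)·t^(s-1) dt
∫ t**(5/2)*log(t)·t^(s-1) over [1/2, 2)
[2, 3) adds the kernel integral of t**(5/2)*(t + 3)
[3, ∞) adds the kernel integral of 1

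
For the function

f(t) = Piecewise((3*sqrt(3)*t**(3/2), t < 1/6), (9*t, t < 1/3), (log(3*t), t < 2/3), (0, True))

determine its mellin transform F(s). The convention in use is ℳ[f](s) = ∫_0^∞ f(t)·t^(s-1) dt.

undo the common scale on t: t**(3/2) on [0, 1/2); 3*t on [1/2, 1); log(t) on [1, 2)
decompose at 1/6, 1/3; ℳ[f](s) sums the 3 pieces' integrals
∫ over [0, 1/6) of 3*sqrt(3)*t**(3/2)·t^(s-1) joins the sum
segment 1/6 to 1/3 holds 9*t; add its integral
segment 1/3 to 2/3 holds log(3*t); add its integral

(2**(2*s)*s*(s + 1)*(2*s + 3)*log(4) - 2*2**(2*s)*(s + 1)*(2*s + 3) + 6*2**s*s**2*(2*s + 3) + 2*2**s*(s + 1)*(2*s + 3) + sqrt(2)*s**2*(s + 1) - 3*s**2*(2*s + 3))/(2*6**s*s**2*(s + 1)*(2*s + 3))
  Re(s) > -3/2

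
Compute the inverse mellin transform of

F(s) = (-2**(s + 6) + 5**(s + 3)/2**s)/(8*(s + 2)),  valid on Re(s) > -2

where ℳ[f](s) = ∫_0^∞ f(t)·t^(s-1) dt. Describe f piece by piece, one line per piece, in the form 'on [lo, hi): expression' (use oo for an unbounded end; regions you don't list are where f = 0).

on [0, 2): t**2/2
on [2, 5/2): 5*t**2/2

slice at 2, transform all 2 pieces, and sum them
∫ t**2/2·t^(s-1) over [0, 2)
on [2, 5/2): add ∫ 5*t**2/2·t^(s-1) dt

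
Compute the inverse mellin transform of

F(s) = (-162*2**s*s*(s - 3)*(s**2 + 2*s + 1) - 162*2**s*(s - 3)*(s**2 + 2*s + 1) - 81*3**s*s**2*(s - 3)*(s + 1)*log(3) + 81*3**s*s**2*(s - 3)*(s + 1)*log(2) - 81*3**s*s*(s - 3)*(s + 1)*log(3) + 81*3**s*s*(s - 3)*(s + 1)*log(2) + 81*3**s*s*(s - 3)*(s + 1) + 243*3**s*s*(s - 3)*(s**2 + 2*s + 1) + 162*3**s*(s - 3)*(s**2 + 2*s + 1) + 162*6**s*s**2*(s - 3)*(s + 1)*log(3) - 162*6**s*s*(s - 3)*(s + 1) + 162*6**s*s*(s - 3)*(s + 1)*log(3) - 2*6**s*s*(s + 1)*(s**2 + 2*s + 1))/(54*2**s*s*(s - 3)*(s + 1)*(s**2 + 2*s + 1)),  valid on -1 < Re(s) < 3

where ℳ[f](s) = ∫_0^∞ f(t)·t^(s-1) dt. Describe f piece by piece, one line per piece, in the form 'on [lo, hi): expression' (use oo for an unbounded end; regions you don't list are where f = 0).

on [0, 1): t
on [1, 3/2): t + 3
on [3/2, 3): t*log(t)
on [3, oo): t**(-3)

decompose at 1, 3/2, 3; ℳ[f](s) sums the 4 pieces' integrals
segment 0 to 1 holds t; add its integral
segment [1, 3/2) carries (t + 3); integrate it
on [3/2, 3): add ∫ t*log(t)·t^(s-1) dt
segment 3 to ∞ holds t**(-3); add its integral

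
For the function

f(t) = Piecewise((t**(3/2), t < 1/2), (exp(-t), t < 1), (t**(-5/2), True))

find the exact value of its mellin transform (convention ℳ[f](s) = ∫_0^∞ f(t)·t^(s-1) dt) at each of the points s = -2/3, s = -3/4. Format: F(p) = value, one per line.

along the cuts 1/2, 1, ℳ[f](s) splits into 3 integrals
∫ over [0, 1/2) of t**(3/2)·t^(s-1) joins the sum
between 1/2 and 1 the integrand is exp(-t)·t^(s-1)
the [1, ∞) slice contributes ∫ t**(-5/2)·t^(s-1) dt

F(-2/3) = -uppergamma(-2/3, 1) + 6/19 + uppergamma(-2/3, 1/2) + 3*2**(1/6)/5
F(-3/4) = -uppergamma(-3/4, 1) + 4/13 + uppergamma(-3/4, 1/2) + 2*2**(1/4)/3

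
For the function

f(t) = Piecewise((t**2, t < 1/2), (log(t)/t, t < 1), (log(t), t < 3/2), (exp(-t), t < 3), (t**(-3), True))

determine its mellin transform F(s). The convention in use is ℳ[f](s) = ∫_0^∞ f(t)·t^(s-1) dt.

(108*2**s*s**2*(s - 3)*(s + 2)*(s**2 - 2*s + 1)*uppergamma(s, 3/2) - 108*2**s*s**2*(s - 3)*(s + 2)*(s**2 - 2*s + 1)*uppergamma(s, 3) - 108*2**s*s**2*(s - 3)*(s + 2) + 108*2**s*(s - 3)*(s + 2)*(s**2 - 2*s + 1) - 108*3**s*s*(s - 3)*(s + 2)*(s**2 - 2*s + 1)*log(2) + 108*3**s*s*(s - 3)*(s + 2)*(s**2 - 2*s + 1)*log(3) - 108*3**s*(s - 3)*(s + 2)*(s**2 - 2*s + 1) - 4*6**s*s**2*(s + 2)*(s**2 - 2*s + 1) + 216*s**3*(s - 3)*(s + 2)*log(2) - 216*s**2*(s - 3)*(s + 2)*log(2) + 216*s**2*(s - 3)*(s + 2) + 27*s**2*(s - 3)*(s**2 - 2*s + 1))/(108*2**s*s**2*(s - 3)*(s + 2)*(s**2 - 2*s + 1))
  -2 < Re(s) < 3

breakpoints 1/2, 1, 3/2, 3: one integral from each of the 5 segments
the [0, 1/2) slice contributes ∫ t**2·t^(s-1) dt
segment 1/2 to 1 holds log(t)/t; add its integral
over [1, 3/2), the kernel integral of log(t) enters the sum
∫ over [3/2, 3) of exp(-t)·t^(s-1) joins the sum
segment [3, ∞) carries t**(-3); integrate it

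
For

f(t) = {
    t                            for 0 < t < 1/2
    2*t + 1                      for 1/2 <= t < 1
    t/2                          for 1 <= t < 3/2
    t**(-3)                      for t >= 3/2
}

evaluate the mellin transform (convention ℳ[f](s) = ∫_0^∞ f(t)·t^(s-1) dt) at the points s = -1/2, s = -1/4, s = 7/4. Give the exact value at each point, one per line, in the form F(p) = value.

cuts at 1/2, 1, 3/2: linearity sums the 4 kernel integrals
piece [0, 1/2): integrate t against the kernel
on [1/2, 1) integrate f = (2*t + 1) against the kernel
on [1, 3/2) integrate f = t/2 against the kernel
∫ over [3/2, ∞) of t**(-3)·t^(s-1) joins the sum

F(-1/2) = 1 + 599*sqrt(6)/1134 + sqrt(2)
F(-1/4) = 2**(1/4)*(-1053*2**(3/4) + 383*3**(3/4) + 3510)/1053
F(7/4) = 2**(1/4)*(-2610 + 5299*3**(3/4) + 7740*2**(3/4))/13860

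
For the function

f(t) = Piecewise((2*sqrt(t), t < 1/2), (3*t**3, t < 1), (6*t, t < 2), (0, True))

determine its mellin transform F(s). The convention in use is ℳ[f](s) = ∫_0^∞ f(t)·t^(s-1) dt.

(2**(9/2 - s)*(s + 1)*(s + 3) + 3*2**(s + 5)*(s + 3)*(2*s + 1) + 24*(s + 1)*(2*s + 1) - 48*(s + 3)*(2*s + 1) - 3*(s + 1)*(2*s + 1)/2**s)/(8*(s + 1)*(s + 3)*(2*s + 1))
  Re(s) > -1/2

breakpoints 1/2, 1: one integral from each of the 3 segments
the [0, 1/2) slice contributes ∫ 2*sqrt(t)·t^(s-1) dt
for t in [1/2, 1): the term is ∫ 3*t**3·t^(s-1)
on [1, 2) integrate f = 6*t against the kernel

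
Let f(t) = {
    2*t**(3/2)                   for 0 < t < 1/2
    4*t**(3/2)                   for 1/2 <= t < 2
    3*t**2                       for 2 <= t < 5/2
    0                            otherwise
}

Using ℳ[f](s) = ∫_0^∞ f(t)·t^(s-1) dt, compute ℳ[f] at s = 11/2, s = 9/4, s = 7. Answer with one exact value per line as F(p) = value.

F(11/2) = -256*sqrt(2)/5 + 4681/64 + 15625*sqrt(10)/128
F(9/4) = 2**(1/4)*(-23108 + 17408*sqrt(2) + 28125*sqrt(2)*5**(1/4))/2040
F(7) = 262143*sqrt(2)/2176 + 1690981/1536

integrate the 3 segments split at 1/2, 2, then add the results
on [0, 1/2): add ∫ 2*t**(3/2)·t^(s-1) dt
∫ 4*t**(3/2)·t^(s-1) over [1/2, 2)
for t in [2, 5/2): the term is ∫ 3*t**2·t^(s-1)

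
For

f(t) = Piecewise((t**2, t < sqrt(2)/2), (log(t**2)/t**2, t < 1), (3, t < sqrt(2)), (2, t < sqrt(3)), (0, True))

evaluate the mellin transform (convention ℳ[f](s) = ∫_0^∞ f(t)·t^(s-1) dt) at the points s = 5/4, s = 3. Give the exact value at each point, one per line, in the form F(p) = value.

F(5/4) = 2**(3/8)*(-1742*2**(5/8) - 780*log(2) + 468*2**(1/4) + 468*6**(5/8) + 2125)/585
F(3) = sqrt(2)*(-180*sqrt(2) + 60*log(2) + 203 + 120*sqrt(6))/120

undo the power substitution: t on [0, 1/2); log(t)/t on [1/2, 1); 3 on [1, 2); …
summing 4 kernel integrals split by sqrt(2)/2, 1, sqrt(2) yields ℳ[f](s)
on [0, sqrt(2)/2) integrate f = t**2 against the kernel
segment sqrt(2)/2 to 1 holds log(t**2)/t**2; add its integral
∫ over [1, sqrt(2)) of 3·t^(s-1) joins the sum
segment sqrt(2) to sqrt(3) holds 2; add its integral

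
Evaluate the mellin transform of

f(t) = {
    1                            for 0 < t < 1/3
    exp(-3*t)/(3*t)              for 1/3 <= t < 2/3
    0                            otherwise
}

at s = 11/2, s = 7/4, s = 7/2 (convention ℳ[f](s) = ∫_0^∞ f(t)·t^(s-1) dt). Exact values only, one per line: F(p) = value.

undo the common scale on t: 1 on [0, 1); exp(-t)/t on [1, 2)
undo the shared t-power: t on [0, 1); exp(-t) on [1, 2)
summing 2 kernel integrals split by 1/3 yields ℳ[f](s)
over [0, 1/3), the kernel integral of 1 enters the sum
∫ over [1/3, 2/3) of exp(-3*t)/(3*t)·t^(s-1) joins the sum

F(11/2) = sqrt(3)*(-9262*sqrt(2) + (-1155*sqrt(pi)*erfc(sqrt(2)) + 32 + 1155*sqrt(pi)*erfc(1))*exp(2) + 4642*E)*exp(-2)/128304
F(7/4) = 3**(1/4)*(-7*uppergamma(3/4, 2) + 7*uppergamma(3/4, 1) + 4)/63
F(7/2) = sqrt(3)*(-98*sqrt(2) + (-21*sqrt(pi)*erfc(sqrt(2)) + 21*sqrt(pi)*erfc(1) + 8)*exp(2) + 70*E)*exp(-2)/2268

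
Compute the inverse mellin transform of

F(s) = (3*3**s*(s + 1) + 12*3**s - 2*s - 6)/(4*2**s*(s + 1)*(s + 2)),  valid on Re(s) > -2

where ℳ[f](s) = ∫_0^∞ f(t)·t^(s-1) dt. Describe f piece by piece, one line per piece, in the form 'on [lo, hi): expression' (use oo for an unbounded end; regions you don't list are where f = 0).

on [0, 1/2): t**2
on [1/2, 3/2): t*(2 - t)

peel off the shared t-power: t on [0, 1/2); 2 - t on [1/2, 3/2)
cuts at 1/2: linearity sums the 2 kernel integrals
segment 0 to 1/2 holds t**2; add its integral
over [1/2, 3/2), the kernel integral of t*(2 - t) enters the sum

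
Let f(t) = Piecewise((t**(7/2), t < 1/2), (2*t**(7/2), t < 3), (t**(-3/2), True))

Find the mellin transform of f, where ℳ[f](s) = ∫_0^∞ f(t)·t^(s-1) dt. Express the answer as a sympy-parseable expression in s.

2**(-s - 5/2)*(6**(s + 1/2)*(-16*s - 56)/9 + 6**(s + 9/2)*(6*s - 9)/9 - 2*s + 3)/((2*s - 3)*(2*s + 7))
  -7/2 < Re(s) < 3/2

peel off the shared t-power: t**(3/2) on [0, 1/2); 2*t**(3/2) on [1/2, 3); t**(-7/2) on [3, ∞)
remove the shared t-power first: t on [0, 1/2); 2*t on [1/2, 3); t**(-4) on [3, ∞)
decompose at 1/2, 3; ℳ[f](s) sums the 3 pieces' integrals
on [0, 1/2): add ∫ t**(7/2)·t^(s-1) dt
on [1/2, 3) integrate f = 2*t**(7/2) against the kernel
on [3, ∞) integrate f = t**(-3/2) against the kernel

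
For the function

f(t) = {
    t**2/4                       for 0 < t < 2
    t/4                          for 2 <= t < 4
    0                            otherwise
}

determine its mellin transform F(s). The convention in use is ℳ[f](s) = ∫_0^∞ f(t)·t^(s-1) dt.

undo the common scale on t: t**2 on [0, 1); t/2 on [1, 2)
strip the shared t-power: t on [0, 1); 1/2 on [1, 2)
f breaks at 2 into 2 integrals to sum
[0, 2) adds the kernel integral of t**2/4
∫ over [2, 4) of t/4·t^(s-1) joins the sum

2**s*(2**(s + 1)*(s + 2) + s)/(2*(s + 1)*(s + 2))
  Re(s) > -2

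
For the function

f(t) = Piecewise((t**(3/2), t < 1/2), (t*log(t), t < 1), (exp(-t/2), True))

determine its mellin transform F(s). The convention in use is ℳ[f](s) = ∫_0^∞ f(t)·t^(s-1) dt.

(2*2**(2*s)*(2*s + 3)*(s**2 + 2*s + 1)*uppergamma(s, 1/2) - 2*2**s*(2*s + 3) + s*(2*s + 3)*log(2) + 2*s + (2*s + 3)*log(2) + sqrt(2)*(s**2 + 2*s + 1) + 3)/(2*2**s*(2*s + 3)*(s**2 + 2*s + 1))
  Re(s) > -3/2

along the cuts 1/2, 1, ℳ[f](s) splits into 3 integrals
∫ t**(3/2)·t^(s-1) over [0, 1/2)
over [1/2, 1), the kernel integral of t*log(t) enters the sum
over [1, ∞), the kernel integral of exp(-t/2) enters the sum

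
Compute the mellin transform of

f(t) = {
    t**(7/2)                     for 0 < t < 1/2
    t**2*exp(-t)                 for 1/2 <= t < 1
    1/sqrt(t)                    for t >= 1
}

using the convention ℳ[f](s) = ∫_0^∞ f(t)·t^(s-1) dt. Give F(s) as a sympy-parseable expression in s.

(8*2**s*(2*s - 1)*(2*s + 7)*uppergamma(s + 2, 1/2) - 8*2**s*(2*s - 1)*(2*s + 7)*uppergamma(s + 2, 1) - 16*2**s*(2*s + 7) + sqrt(2)*(2*s - 1))/(8*2**s*(2*s - 1)*(2*s + 7))
  -7/2 < Re(s) < 1/2

reversing the shared t-power: t**(3/2) on [0, 1/2); exp(-t) on [1/2, 1); t**(-5/2) on [1, ∞)
the 3 pieces separated at 1/2, 1 each add one integral
between 0 and 1/2 the integrand is t**(7/2)·t^(s-1)
∫ over [1/2, 1) of t**2*exp(-t)·t^(s-1) joins the sum
between 1 and ∞ the integrand is 1/sqrt(t)·t^(s-1)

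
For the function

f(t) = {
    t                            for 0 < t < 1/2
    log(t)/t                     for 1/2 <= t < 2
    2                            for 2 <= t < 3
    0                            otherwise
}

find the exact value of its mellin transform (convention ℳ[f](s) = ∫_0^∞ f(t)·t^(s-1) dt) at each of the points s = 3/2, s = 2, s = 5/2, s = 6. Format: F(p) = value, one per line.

undo the shared t-power: t**2 on [0, 1/2); log(t) on [1/2, 2); 2*t on [2, 3)
the 3 pieces separated at 1/2, 2 each add one integral
on [0, 1/2) integrate f = t against the kernel
on [1/2, 2): add ∫ log(t)/t·t^(s-1) dt
on [2, 3) integrate f = 2 against the kernel

F(3/2) = sqrt(2)*(-277 + 180*log(2) + 120*sqrt(6))/60
F(2) = 5*log(2)/2 + 85/24
F(5/2) = sqrt(2)*(-9979 + 3780*log(2) + 9072*sqrt(6))/2520
F(6) = 205*log(2)/32 + 14810143/67200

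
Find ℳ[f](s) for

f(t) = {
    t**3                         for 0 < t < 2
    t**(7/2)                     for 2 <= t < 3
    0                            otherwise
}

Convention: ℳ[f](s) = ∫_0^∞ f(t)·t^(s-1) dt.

2*(4*2**s*(2*s + 7) - 8*2**(s + 1/2)*(s + 3) + 27*3**(s + 1/2)*(s + 3))/((s + 3)*(2*s + 7))
  Re(s) > -3

integrate the 2 segments split at 2, then add the results
segment 0 to 2 holds t**3; add its integral
[2, 3) adds the kernel integral of t**(7/2)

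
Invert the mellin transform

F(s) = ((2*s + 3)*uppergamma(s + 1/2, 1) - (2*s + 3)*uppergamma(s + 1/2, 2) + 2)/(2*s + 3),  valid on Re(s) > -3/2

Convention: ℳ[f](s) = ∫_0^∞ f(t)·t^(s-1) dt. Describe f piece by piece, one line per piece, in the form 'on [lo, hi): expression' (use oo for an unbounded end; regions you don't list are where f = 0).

invert the shared t-power to get t on [0, 1); exp(-t) on [1, 2)
slice at 1, transform all 2 pieces, and sum them
∫ over [0, 1) of t**(3/2)·t^(s-1) joins the sum
for t in [1, 2): the term is ∫ sqrt(t)*exp(-t)·t^(s-1)

on [0, 1): t**(3/2)
on [1, 2): sqrt(t)*exp(-t)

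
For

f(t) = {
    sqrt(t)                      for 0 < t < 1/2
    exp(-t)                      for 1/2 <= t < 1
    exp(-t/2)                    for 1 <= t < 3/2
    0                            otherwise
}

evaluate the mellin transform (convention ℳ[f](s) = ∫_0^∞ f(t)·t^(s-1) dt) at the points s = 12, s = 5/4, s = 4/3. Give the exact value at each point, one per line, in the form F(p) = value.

f breaks at 1/2, 1 into 3 integrals to sum
for t in [0, 1/2): the term is ∫ sqrt(t)·t^(s-1)
for t in [1/2, 1): the term is ∫ exp(-t)·t^(s-1)
the [1, 3/2) slice contributes ∫ exp(-t/2)·t^(s-1) dt

F(12) = -354434904271143*exp(-3/4)/1024 - 108505112*exp(-1) + sqrt(2)/102400 + 552203144321471*exp(-1/2)/2048
F(5/4) = -2*2**(1/4)*uppergamma(5/4, 3/4) - uppergamma(5/4, 1) + 2**(1/4)/7 + uppergamma(5/4, 1/2) + 2*2**(1/4)*uppergamma(5/4, 1/2)
F(4/3) = -2*2**(1/3)*uppergamma(4/3, 3/4) - uppergamma(4/3, 1) + 3*2**(1/6)/22 + uppergamma(4/3, 1/2) + 2*2**(1/3)*uppergamma(4/3, 1/2)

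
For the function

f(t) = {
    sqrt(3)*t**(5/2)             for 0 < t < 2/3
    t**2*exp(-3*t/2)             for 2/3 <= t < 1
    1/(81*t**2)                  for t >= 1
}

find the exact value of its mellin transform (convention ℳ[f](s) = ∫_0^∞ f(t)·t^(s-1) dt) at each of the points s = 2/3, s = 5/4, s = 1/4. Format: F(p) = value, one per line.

remove the shared t-power first: sqrt(3)*sqrt(t) on [0, 2/3); exp(-3*t/2) on [2/3, 1); 1/(81*t**4) on [1, ∞)
reversing the common scale on t: sqrt(2)*sqrt(t) on [0, 1); exp(-t) on [1, 3/2); 1/(16*t**4) on [3/2, ∞)
remove the common scale on t first: sqrt(t) on [0, 2); exp(-t/2) on [2, 3); t**(-4) on [3, ∞)
integrate the 3 segments split at 2/3, 1, then add the results
segment 0 to 2/3 holds sqrt(3)*t**(5/2); add its integral
between 2/3 and 1 the integrand is t**2*exp(-3*t/2)·t^(s-1)
∫ over [1, ∞) of 1/(81*t**2)·t^(s-1) joins the sum

F(2/3) = 3**(1/3)*(-912*2**(2/3)*uppergamma(8/3, 3/2) + 19*3**(2/3) + 576*2**(1/6) + 912*2**(2/3)*uppergamma(8/3, 1))/6156
F(5/4) = -8*2**(1/4)*3**(3/4)*uppergamma(13/4, 3/2)/81 + 4/243 + 32*6**(3/4)/1215 + 8*2**(1/4)*3**(3/4)*uppergamma(13/4, 1)/81
F(1/4) = -4*2**(1/4)*3**(3/4)*uppergamma(9/4, 3/2)/27 + 4/567 + 16*6**(3/4)/297 + 4*2**(1/4)*3**(3/4)*uppergamma(9/4, 1)/27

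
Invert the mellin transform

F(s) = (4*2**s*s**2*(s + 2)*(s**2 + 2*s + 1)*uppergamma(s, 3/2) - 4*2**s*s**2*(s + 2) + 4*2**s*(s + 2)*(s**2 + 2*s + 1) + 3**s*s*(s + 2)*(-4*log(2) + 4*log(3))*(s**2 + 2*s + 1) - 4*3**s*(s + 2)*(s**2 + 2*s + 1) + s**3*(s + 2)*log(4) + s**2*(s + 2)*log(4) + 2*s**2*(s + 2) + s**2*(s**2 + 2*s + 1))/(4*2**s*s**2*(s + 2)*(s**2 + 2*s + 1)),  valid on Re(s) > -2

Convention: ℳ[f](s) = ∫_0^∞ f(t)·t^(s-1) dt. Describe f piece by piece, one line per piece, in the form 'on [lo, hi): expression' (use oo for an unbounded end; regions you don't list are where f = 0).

f breaks at 1/2, 1, 3/2 into 4 integrals to sum
segment 0 to 1/2 holds t**2; add its integral
segment [1/2, 1) carries t*log(t); integrate it
on [1, 3/2): add ∫ log(t)·t^(s-1) dt
∫ over [3/2, ∞) of exp(-t)·t^(s-1) joins the sum

on [0, 1/2): t**2
on [1/2, 1): t*log(t)
on [1, 3/2): log(t)
on [3/2, oo): exp(-t)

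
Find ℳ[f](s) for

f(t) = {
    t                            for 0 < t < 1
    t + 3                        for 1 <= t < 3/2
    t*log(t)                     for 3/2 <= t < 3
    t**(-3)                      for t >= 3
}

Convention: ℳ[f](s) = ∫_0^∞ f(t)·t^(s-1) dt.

(-162*2**s*s*(s - 3)*(s**2 + 2*s + 1) - 162*2**s*(s - 3)*(s**2 + 2*s + 1) - 81*3**s*s**2*(s - 3)*(s + 1)*log(3) + 81*3**s*s**2*(s - 3)*(s + 1)*log(2) - 81*3**s*s*(s - 3)*(s + 1)*log(3) + 81*3**s*s*(s - 3)*(s + 1)*log(2) + 81*3**s*s*(s - 3)*(s + 1) + 243*3**s*s*(s - 3)*(s**2 + 2*s + 1) + 162*3**s*(s - 3)*(s**2 + 2*s + 1) + 162*6**s*s**2*(s - 3)*(s + 1)*log(3) - 162*6**s*s*(s - 3)*(s + 1) + 162*6**s*s*(s - 3)*(s + 1)*log(3) - 2*6**s*s*(s + 1)*(s**2 + 2*s + 1))/(54*2**s*s*(s - 3)*(s + 1)*(s**2 + 2*s + 1))
  -1 < Re(s) < 3

treat the 4 regions marked off by 1, 3/2, 3 separately and sum
segment [0, 1) carries t; integrate it
∫ (t + 3)·t^(s-1) over [1, 3/2)
segment 3/2 to 3 holds t*log(t); add its integral
on [3, ∞): add ∫ t**(-3)·t^(s-1) dt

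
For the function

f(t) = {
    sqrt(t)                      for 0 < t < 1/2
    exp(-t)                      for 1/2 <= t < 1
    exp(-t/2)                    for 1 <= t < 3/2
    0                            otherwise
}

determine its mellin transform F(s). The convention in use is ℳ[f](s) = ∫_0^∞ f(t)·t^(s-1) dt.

treat the 3 regions marked off by 1/2, 1 separately and sum
on [0, 1/2): add ∫ sqrt(t)·t^(s-1) dt
∫ over [1/2, 1) of exp(-t)·t^(s-1) joins the sum
piece [1, 3/2): integrate exp(-t/2) against the kernel

(2**s*(2*s + 1)*uppergamma(s, 1/2) - 2**s*(2*s + 1)*uppergamma(s, 1) + 4**s*(2*s + 1)*uppergamma(s, 1/2) - 4**s*(2*s + 1)*uppergamma(s, 3/4) + sqrt(2))/(2**s*(2*s + 1))
  Re(s) > -1/2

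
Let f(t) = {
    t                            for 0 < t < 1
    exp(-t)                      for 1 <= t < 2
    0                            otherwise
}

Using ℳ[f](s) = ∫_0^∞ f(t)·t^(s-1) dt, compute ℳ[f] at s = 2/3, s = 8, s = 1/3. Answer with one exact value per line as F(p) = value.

the 2 pieces separated at 1 each add one integral
segment [0, 1) carries t; integrate it
segment 1 to 2 holds exp(-t); add its integral

F(2/3) = -uppergamma(2/3, 2) + uppergamma(2/3, 1) + 3/5
F(8) = -37200*exp(-2) + 1/9 + 13700*exp(-1)
F(1/3) = -uppergamma(1/3, 2) + uppergamma(1/3, 1) + 3/4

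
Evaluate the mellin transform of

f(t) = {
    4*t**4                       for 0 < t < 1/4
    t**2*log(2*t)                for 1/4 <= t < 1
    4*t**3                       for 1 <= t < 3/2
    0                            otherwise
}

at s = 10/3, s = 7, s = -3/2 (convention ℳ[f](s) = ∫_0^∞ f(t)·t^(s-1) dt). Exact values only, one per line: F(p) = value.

F(10/3) = -3243/4864 + 195*2**(1/3)/5767168 + 3*2**(1/3)*log(2)/32768 + 3*log(2)/16 + 2187*12**(1/3)/608
F(7) = 262145*log(2)/2359296 + 783885127/34603008
F(-3/2) = -277/60 + 3*log(2) + 2*sqrt(6)

strip the shared t-power: 4*t**2 on [0, 1/4); log(2*t) on [1/4, 1); 4*t on [1, 3/2)
invert the common scale on t to get t**2 on [0, 1/2); log(t) on [1/2, 2); 2*t on [2, 3)
f breaks at 1/4, 1 into 3 integrals to sum
on [0, 1/4) integrate f = 4*t**4 against the kernel
∫ over [1/4, 1) of t**2*log(2*t)·t^(s-1) joins the sum
for t in [1, 3/2): the term is ∫ 4*t**3·t^(s-1)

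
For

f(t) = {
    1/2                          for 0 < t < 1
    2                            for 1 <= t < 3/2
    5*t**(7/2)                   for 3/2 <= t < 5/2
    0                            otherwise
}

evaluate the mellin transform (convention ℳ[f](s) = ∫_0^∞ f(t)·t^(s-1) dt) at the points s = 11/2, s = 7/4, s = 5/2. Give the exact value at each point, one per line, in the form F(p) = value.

F(11/2) = 243*sqrt(6)/176 + 53162743/25344
F(7/4) = -405*2**(3/4)*3**(1/4)/112 - 6/7 + 6*2**(1/4)*3**(3/4)/7 + 15625*2**(3/4)*5**(1/4)/336
F(5/2) = 9*sqrt(6)/10 + 23203/120

along the cuts 1, 3/2, ℳ[f](s) splits into 3 integrals
between 0 and 1 the integrand is 1/2·t^(s-1)
for t in [1, 3/2): the term is ∫ 2·t^(s-1)
segment [3/2, 5/2) carries 5*t**(7/2); integrate it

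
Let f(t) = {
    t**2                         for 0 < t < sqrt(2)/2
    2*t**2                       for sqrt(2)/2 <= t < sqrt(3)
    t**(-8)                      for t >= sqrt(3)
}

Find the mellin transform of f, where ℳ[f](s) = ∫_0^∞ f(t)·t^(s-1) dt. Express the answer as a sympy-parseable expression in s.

remove the power substitution first: t on [0, 1/2); 2*t on [1/2, 3); t**(-4) on [3, ∞)
the 3 pieces separated at sqrt(2)/2, sqrt(3) each add one integral
for t in [0, sqrt(2)/2): the term is ∫ t**2·t^(s-1)
∫ 2*t**2·t^(s-1) over [sqrt(2)/2, sqrt(3))
between sqrt(3) and ∞ the integrand is t**(-8)·t^(s-1)

(sqrt(2)/2)**s*(972*6**(s/2)*(s - 8) - 2*6**(s/2)*(s + 2) - 81*s + 648)/(162*(s - 8)*(s + 2))
  -2 < Re(s) < 8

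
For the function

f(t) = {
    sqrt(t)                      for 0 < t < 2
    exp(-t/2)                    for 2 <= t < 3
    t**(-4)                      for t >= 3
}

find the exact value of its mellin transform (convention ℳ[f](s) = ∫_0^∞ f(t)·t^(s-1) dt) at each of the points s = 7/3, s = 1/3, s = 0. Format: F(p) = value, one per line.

the 3 pieces separated at 2, 3 each add one integral
∫ over [0, 2) of sqrt(t)·t^(s-1) joins the sum
segment [2, 3) carries exp(-t/2); integrate it
segment [3, ∞) carries t**(-4); integrate it

F(7/3) = -4*2**(1/3)*uppergamma(7/3, 3/2) + 3**(1/3)/15 + 24*2**(5/6)/17 + 4*2**(1/3)*uppergamma(7/3, 1)
F(1/3) = -2**(1/3)*uppergamma(1/3, 3/2) + 3**(1/3)/297 + 2**(1/3)*uppergamma(1/3, 1) + 6*2**(5/6)/5
F(0) = Ei(-3/2) + 1/324 - Ei(-1) + 2*sqrt(2)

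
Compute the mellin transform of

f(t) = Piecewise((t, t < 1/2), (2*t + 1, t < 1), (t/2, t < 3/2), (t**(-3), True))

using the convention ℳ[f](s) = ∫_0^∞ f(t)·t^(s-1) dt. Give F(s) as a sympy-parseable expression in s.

(270*2**s*s**2 - 702*2**s*s - 324*2**s + 49*3**s*s**2 - 275*3**s*s - 162*s**2 + 378*s + 324)/(108*2**s*s*(s**2 - 2*s - 3))
  -1 < Re(s) < 3

linearity at 1/2, 1, 3/2 turns ℳ[f](s) into 4 summed integrals
segment [0, 1/2) carries t; integrate it
∫ (2*t + 1)·t^(s-1) over [1/2, 1)
on [1, 3/2): add ∫ t/2·t^(s-1) dt
for t in [3/2, ∞): the term is ∫ t**(-3)·t^(s-1)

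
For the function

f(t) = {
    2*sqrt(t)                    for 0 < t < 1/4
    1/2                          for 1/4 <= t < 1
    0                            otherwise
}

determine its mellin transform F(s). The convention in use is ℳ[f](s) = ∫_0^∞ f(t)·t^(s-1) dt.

(4**s*(2*s + 1) + 2*s - 1)/(2*2**(2*s)*s*(2*s + 1))
  Re(s) > -1/2

undo the power substitution: 2*t on [0, 1/2); 1/2 on [1/2, 1)
the common scale on t comes off first: t on [0, 1); 1/2 on [1, 2)
treat the 2 regions marked off by 1/4 separately and sum
over [0, 1/4), the kernel integral of 2*sqrt(t) enters the sum
[1/4, 1) adds the kernel integral of 1/2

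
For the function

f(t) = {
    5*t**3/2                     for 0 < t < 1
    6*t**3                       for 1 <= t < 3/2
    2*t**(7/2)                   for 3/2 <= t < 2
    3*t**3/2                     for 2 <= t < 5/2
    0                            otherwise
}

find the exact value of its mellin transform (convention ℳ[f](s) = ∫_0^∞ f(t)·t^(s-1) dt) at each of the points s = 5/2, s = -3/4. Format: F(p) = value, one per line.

F(5/2) = -96*sqrt(2)/11 + 729*sqrt(6)/176 + 35693/2112 + 9375*sqrt(10)/704
F(-3/4) = -8*2**(1/4)/3 - 9*2**(1/4)*3**(3/4)/11 - 14/9 + 32*2**(3/4)/11 + 25*2**(3/4)*5**(1/4)/12 + 3*2**(3/4)*3**(1/4)

treat the 4 regions marked off by 1, 3/2, 2 separately and sum
∫ 5*t**3/2·t^(s-1) over [0, 1)
segment 1 to 3/2 holds 6*t**3; add its integral
segment 3/2 to 2 holds 2*t**(7/2); add its integral
∫ 3*t**3/2·t^(s-1) over [2, 5/2)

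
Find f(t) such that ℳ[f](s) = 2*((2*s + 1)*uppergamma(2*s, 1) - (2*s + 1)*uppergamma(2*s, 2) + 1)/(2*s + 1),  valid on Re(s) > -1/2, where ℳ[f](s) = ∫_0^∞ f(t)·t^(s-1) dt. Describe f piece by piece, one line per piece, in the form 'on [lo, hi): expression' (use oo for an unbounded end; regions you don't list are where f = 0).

on [0, 1): sqrt(t)
on [1, 4): exp(-sqrt(t))

strip the power substitution: t on [0, 1); exp(-t) on [1, 2)
breakpoints 1: one integral from each of the 2 segments
segment [0, 1) carries sqrt(t); integrate it
between 1 and 4 the integrand is exp(-sqrt(t))·t^(s-1)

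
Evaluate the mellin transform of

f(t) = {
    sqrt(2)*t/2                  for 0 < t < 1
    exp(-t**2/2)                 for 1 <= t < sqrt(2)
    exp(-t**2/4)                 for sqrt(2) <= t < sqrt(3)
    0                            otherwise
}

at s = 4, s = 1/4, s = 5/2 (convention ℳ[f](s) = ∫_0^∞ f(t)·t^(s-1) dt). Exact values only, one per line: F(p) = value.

F(4) = -14*exp(-3/4) - 4*exp(-1) + sqrt(2)/10 + 15*exp(-1/2)
F(1/4) = -2**(1/4)*uppergamma(1/8, 3/4)/2 - 2**(1/8)*uppergamma(1/8, 1)/2 + 2**(1/8)*uppergamma(1/8, 1/2)/2 + 2**(1/4)*uppergamma(1/8, 1/2)/2 + 2*sqrt(2)/5
F(5/2) = -2*sqrt(2)*uppergamma(5/4, 3/4) - 2**(1/4)*uppergamma(5/4, 1) + sqrt(2)/7 + 2**(1/4)*uppergamma(5/4, 1/2) + 2*sqrt(2)*uppergamma(5/4, 1/2)

reversing the power substitution: sqrt(2)*sqrt(t)/2 on [0, 1); exp(-t/2) on [1, 2); exp(-t/4) on [2, 3)
reversing the common scale on t: sqrt(t) on [0, 1/2); exp(-t) on [1/2, 1); exp(-t/2) on [1, 3/2)
split f at 1, sqrt(2): ℳ[f](s) collects 3 kernel integrals
segment 0 to 1 holds sqrt(2)*t/2; add its integral
∫ over [1, sqrt(2)) of exp(-t**2/2)·t^(s-1) joins the sum
over [sqrt(2), sqrt(3)), the kernel integral of exp(-t**2/4) enters the sum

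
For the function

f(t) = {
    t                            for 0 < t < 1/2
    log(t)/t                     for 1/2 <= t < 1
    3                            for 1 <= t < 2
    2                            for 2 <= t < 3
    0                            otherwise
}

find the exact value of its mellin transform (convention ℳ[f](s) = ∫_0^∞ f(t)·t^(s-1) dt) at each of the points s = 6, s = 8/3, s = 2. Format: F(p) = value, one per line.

F(6) = log(2)/160 + 17010271/67200
F(8/3) = -297/200 + 3*2**(1/3)*log(2)/20 + 471*2**(1/3)/4400 + 3*2**(2/3)/2 + 27*3**(2/3)/4
F(2) = log(2)/2 + 217/24

linearity at 1/2, 1, 2 turns ℳ[f](s) into 4 summed integrals
over [0, 1/2), the kernel integral of t enters the sum
∫ over [1/2, 1) of log(t)/t·t^(s-1) joins the sum
between 1 and 2 the integrand is 3·t^(s-1)
segment 2 to 3 holds 2; add its integral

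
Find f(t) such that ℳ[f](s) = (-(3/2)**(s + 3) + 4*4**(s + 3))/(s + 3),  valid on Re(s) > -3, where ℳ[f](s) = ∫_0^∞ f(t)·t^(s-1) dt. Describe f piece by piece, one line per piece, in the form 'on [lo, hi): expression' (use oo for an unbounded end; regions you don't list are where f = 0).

on [0, 3/2): 3*t**3
on [3/2, 4): 4*t**3

cuts at 3/2: linearity sums the 2 kernel integrals
piece [0, 3/2): integrate 3*t**3 against the kernel
between 3/2 and 4 the integrand is 4*t**3·t^(s-1)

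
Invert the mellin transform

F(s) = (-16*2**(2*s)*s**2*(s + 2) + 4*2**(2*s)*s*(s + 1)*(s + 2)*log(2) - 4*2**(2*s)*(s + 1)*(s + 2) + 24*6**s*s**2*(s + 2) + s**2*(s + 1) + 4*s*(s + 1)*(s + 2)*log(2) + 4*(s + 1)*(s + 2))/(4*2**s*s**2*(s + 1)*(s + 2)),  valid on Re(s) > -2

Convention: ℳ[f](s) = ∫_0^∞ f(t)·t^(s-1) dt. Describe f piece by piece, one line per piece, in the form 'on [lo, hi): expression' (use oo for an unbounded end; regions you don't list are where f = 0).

on [0, 1/2): t**2
on [1/2, 2): log(t)
on [2, 3): 2*t

integrate the 3 segments split at 1/2, 2, then add the results
∫ over [0, 1/2) of t**2·t^(s-1) joins the sum
∫ log(t)·t^(s-1) over [1/2, 2)
over [2, 3), the kernel integral of 2*t enters the sum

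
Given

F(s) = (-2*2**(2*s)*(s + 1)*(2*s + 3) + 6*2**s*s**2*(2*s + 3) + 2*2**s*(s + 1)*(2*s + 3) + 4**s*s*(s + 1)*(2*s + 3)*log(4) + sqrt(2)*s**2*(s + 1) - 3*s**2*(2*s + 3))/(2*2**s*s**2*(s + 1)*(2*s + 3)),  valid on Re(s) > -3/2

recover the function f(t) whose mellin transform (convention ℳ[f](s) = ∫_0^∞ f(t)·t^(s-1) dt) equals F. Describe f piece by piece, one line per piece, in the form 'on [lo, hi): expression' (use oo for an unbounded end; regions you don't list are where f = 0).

decompose at 1/2, 1; ℳ[f](s) sums the 3 pieces' integrals
on [0, 1/2) integrate f = t**(3/2) against the kernel
piece [1/2, 1): integrate 3*t against the kernel
between 1 and 2 the integrand is log(t)·t^(s-1)

on [0, 1/2): t**(3/2)
on [1/2, 1): 3*t
on [1, 2): log(t)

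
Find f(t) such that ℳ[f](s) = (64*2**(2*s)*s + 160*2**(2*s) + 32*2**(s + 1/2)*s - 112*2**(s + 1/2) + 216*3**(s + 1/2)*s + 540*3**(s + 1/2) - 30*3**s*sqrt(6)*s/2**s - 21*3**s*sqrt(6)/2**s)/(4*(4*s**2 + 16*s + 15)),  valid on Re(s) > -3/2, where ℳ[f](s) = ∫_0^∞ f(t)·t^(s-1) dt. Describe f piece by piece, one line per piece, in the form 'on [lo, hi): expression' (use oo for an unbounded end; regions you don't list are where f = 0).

on [0, 3/2): 2*t**(3/2)
on [3/2, 2): 3*t**(5/2)
on [2, 3): 5*t**(3/2)
on [3, 4): t**(3/2)/2

integrate the 4 segments split at 3/2, 2, 3, then add the results
for t in [0, 3/2): the term is ∫ 2*t**(3/2)·t^(s-1)
∫ 3*t**(5/2)·t^(s-1) over [3/2, 2)
∫ over [2, 3) of 5*t**(3/2)·t^(s-1) joins the sum
[3, 4) adds the kernel integral of t**(3/2)/2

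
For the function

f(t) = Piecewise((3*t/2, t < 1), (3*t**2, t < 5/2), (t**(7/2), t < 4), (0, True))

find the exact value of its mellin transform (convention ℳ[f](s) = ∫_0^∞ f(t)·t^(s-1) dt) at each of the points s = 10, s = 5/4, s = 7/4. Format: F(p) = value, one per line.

F(10) = 48451020834809/4866048 - 1220703125*sqrt(10)/221184
F(5/4) = -625*2**(1/4)*5**(3/4)/152 - 10/39 + 375*2**(3/4)*5**(1/4)/52 + 2048*sqrt(2)/19
F(7/4) = -3125*2**(3/4)*5**(1/4)/336 - 14/55 + 25*2**(1/4)*5**(3/4)/4 + 4096*sqrt(2)/21

linearity at 1, 5/2 turns ℳ[f](s) into 3 summed integrals
on [0, 1) integrate f = 3*t/2 against the kernel
for t in [1, 5/2): the term is ∫ 3*t**2·t^(s-1)
[5/2, 4) adds the kernel integral of t**(7/2)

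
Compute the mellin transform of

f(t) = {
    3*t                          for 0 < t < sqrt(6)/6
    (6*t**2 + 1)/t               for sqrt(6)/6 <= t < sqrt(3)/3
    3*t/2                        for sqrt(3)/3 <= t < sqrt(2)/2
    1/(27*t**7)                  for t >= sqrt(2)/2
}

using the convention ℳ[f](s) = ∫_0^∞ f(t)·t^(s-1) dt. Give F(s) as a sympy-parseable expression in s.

the shared t-power comes off first: 3*t**2 on [0, sqrt(6)/6); 6*t**2 + 1 on [sqrt(6)/6, sqrt(3)/3); 3*t**2/2 on [sqrt(3)/3, sqrt(2)/2); …
invert the power substitution to get 3*t on [0, 1/6); 6*t + 1 on [1/6, 1/3); 3*t/2 on [1/3, 1/2); …
strip the common scale on t: t on [0, 1/2); 2*t + 1 on [1/2, 1); t/2 on [1, 3/2); …
the 4 pieces separated at sqrt(6)/6, sqrt(3)/3, sqrt(2)/2 each add one integral
the [0, sqrt(6)/6) slice contributes ∫ 3*t·t^(s-1) dt
the [sqrt(6)/6, sqrt(3)/3) slice contributes ∫ (6*t**2 + 1)/t·t^(s-1) dt
over [sqrt(3)/3, sqrt(2)/2), the kernel integral of 3*t/2 enters the sum
for t in [sqrt(2)/2, ∞): the term is ∫ 1/(27*t**7)·t^(s-1)

6**(-s/2 - 3/2)*(405*2**(s/2 + 1/2)*(s - 7)*(s - 1) + 81*2**(s/2 + 5/2)*(s - 7) - 32*3**(s/2 + 1/2)*(s - 1)*(s + 1) + 3**(s/2 + 9/2)*(s - 7)*(s - 1) - 648*s - 486*(s - 7)*(s - 1) + 4536)/(9*(s - 7)*(s - 1)*(s + 1))
  -1 < Re(s) < 7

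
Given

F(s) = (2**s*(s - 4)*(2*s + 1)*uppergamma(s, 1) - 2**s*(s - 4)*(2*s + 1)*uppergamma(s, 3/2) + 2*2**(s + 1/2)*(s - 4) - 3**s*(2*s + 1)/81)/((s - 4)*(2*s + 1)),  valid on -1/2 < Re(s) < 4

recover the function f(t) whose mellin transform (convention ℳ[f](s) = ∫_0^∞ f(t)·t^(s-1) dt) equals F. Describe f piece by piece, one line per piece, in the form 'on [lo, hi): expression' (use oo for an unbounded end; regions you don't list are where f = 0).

decompose at 2, 3; ℳ[f](s) sums the 3 pieces' integrals
between 0 and 2 the integrand is sqrt(t)·t^(s-1)
the [2, 3) slice contributes ∫ exp(-t/2)·t^(s-1) dt
piece [3, ∞): integrate t**(-4) against the kernel

on [0, 2): sqrt(t)
on [2, 3): exp(-t/2)
on [3, oo): t**(-4)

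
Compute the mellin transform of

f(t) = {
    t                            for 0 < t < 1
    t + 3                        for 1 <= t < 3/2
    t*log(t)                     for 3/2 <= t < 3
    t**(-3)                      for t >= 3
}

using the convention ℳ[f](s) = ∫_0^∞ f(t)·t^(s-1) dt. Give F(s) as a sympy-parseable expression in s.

along the cuts 1, 3/2, 3, ℳ[f](s) splits into 4 integrals
piece [0, 1): integrate t against the kernel
for t in [1, 3/2): the term is ∫ (t + 3)·t^(s-1)
segment [3/2, 3) carries t*log(t); integrate it
over [3, ∞), the kernel integral of t**(-3) enters the sum

(-162*2**s*s*(s - 3)*(s**2 + 2*s + 1) - 162*2**s*(s - 3)*(s**2 + 2*s + 1) - 81*3**s*s**2*(s - 3)*(s + 1)*log(3) + 81*3**s*s**2*(s - 3)*(s + 1)*log(2) - 81*3**s*s*(s - 3)*(s + 1)*log(3) + 81*3**s*s*(s - 3)*(s + 1)*log(2) + 81*3**s*s*(s - 3)*(s + 1) + 243*3**s*s*(s - 3)*(s**2 + 2*s + 1) + 162*3**s*(s - 3)*(s**2 + 2*s + 1) + 162*6**s*s**2*(s - 3)*(s + 1)*log(3) - 162*6**s*s*(s - 3)*(s + 1) + 162*6**s*s*(s - 3)*(s + 1)*log(3) - 2*6**s*s*(s + 1)*(s**2 + 2*s + 1))/(54*2**s*s*(s - 3)*(s + 1)*(s**2 + 2*s + 1))
  -1 < Re(s) < 3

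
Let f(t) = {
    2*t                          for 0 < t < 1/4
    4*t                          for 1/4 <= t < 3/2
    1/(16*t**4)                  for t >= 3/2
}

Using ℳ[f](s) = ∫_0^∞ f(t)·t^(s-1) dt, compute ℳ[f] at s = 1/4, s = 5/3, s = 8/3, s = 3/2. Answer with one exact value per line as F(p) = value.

F(1/4) = sqrt(2)*(-243 + 2918*6**(1/4))/1215
F(5/3) = 2**(2/3)*(-189 + 13640*6**(2/3))/16128
F(8/3) = 2**(2/3)*(-9 + 3910*6**(2/3))/4224
F(3/2) = -1/40 + 487*sqrt(6)/270

peel off the common scale on t: t on [0, 1/2); 2*t on [1/2, 3); t**(-4) on [3, ∞)
the 3 pieces separated at 1/4, 3/2 each add one integral
segment [0, 1/4) carries 2*t; integrate it
on [1/4, 3/2) integrate f = 4*t against the kernel
over [3/2, ∞), the kernel integral of 1/(16*t**4) enters the sum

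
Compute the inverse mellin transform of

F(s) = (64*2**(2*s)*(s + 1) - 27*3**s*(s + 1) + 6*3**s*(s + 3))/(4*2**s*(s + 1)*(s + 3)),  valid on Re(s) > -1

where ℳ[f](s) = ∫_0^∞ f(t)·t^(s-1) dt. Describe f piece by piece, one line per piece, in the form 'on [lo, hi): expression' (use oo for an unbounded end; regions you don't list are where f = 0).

on [0, 3/2): t
on [3/2, 2): 2*t**3

integrate the 2 segments split at 3/2, then add the results
∫ over [0, 3/2) of t·t^(s-1) joins the sum
over [3/2, 2), the kernel integral of 2*t**3 enters the sum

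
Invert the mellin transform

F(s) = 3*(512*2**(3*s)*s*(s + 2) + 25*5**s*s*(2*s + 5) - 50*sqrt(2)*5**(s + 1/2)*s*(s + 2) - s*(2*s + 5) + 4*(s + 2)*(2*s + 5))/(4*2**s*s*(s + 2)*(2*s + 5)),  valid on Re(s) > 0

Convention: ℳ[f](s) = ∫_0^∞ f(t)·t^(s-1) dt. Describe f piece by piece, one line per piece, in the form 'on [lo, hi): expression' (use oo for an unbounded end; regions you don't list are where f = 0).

the 3 pieces separated at 1/2, 5/2 each add one integral
segment 0 to 1/2 holds 3; add its integral
for t in [1/2, 5/2): the term is ∫ 3*t**2·t^(s-1)
for t in [5/2, 4): the term is ∫ 6*t**(5/2)·t^(s-1)

on [0, 1/2): 3
on [1/2, 5/2): 3*t**2
on [5/2, 4): 6*t**(5/2)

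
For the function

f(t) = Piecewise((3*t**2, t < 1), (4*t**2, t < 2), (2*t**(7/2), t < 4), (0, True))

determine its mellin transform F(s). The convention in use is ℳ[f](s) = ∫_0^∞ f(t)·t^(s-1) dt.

cuts at 1, 2: linearity sums the 3 kernel integrals
piece [0, 1): integrate 3*t**2 against the kernel
on [1, 2) integrate f = 4*t**2 against the kernel
the [2, 4) slice contributes ∫ 2*t**(7/2)·t^(s-1) dt

(2**(s + 4)*(2*s + 7) + 2**(s + 11/2)*(-s - 2) + 2**(2*s + 9)*(s + 2) - 2*s - 7)/((s + 2)*(2*s + 7))
  Re(s) > -2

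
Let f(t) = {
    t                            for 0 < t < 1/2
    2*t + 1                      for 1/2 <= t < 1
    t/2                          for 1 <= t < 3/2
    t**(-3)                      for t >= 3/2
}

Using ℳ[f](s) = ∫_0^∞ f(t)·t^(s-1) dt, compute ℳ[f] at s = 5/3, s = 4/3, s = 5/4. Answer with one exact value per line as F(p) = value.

F(5/3) = 2**(1/3)*(-378 + 725*3**(2/3) + 1116*2**(2/3))/1920
F(4/3) = 2**(2/3)*(-405 + 629*3**(1/3) + 1170*2**(1/3))/1680
F(5/4) = 2**(3/4)*(-322 + 475*3**(1/4) + 924*2**(1/4))/1260

cuts at 1/2, 1, 3/2: linearity sums the 4 kernel integrals
∫ t·t^(s-1) over [0, 1/2)
on [1/2, 1) integrate f = (2*t + 1) against the kernel
between 1 and 3/2 the integrand is t/2·t^(s-1)
segment 3/2 to ∞ holds t**(-3); add its integral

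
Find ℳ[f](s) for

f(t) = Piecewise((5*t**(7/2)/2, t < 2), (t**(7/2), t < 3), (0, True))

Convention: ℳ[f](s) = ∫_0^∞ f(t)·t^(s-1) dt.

linearity at 2 turns ℳ[f](s) into 2 summed integrals
[0, 2) adds the kernel integral of 5*t**(7/2)/2
∫ t**(7/2)·t^(s-1) over [2, 3)

6*(2**(s + 5/2) + 3**(s + 5/2))/(2*s + 7)
  Re(s) > -7/2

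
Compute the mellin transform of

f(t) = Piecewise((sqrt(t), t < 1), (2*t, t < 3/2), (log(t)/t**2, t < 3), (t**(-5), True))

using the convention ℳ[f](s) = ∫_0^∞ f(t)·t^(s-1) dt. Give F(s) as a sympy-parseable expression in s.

back out the shared t-power: t**(3/2) on [0, 1); 2*t**2 on [1, 3/2); log(t)/t on [3/2, 3); …
summing 4 kernel integrals split by 1, 3/2, 3 yields ℳ[f](s)
between 0 and 1 the integrand is sqrt(t)·t^(s-1)
on [1, 3/2): add ∫ 2*t·t^(s-1) dt
[3/2, 3) adds the kernel integral of log(t)/t**2
∫ over [3, ∞) of t**(-5)·t^(s-1) joins the sum

2**(1 - s)*(324*2**(s - 1)*(s - 5)*(s + 1)*(-2*s + (s - 1)**2 + 3) - 324*2**(s - 1)*(s - 5)*(2*s + 1)*(-2*s + (s - 1)**2 + 3) - 108*3**(s - 1)*(s - 5)*(s - 1)*(s + 1)*(2*s + 1)*log(3) + 108*3**(s - 1)*(s - 5)*(s - 1)*(s + 1)*(2*s + 1)*log(2) - 108*3**(s - 1)*(s - 5)*(s + 1)*(2*s + 1)*log(2) + 108*3**(s - 1)*(s - 5)*(s + 1)*(2*s + 1) + 108*3**(s - 1)*(s - 5)*(s + 1)*(2*s + 1)*log(3) + 729*3**(s - 1)*(s - 5)*(2*s + 1)*(-2*s + (s - 1)**2 + 3) + 54*6**(s - 1)*(s - 5)*(s - 1)*(s + 1)*(2*s + 1)*log(3) - 54*6**(s - 1)*(s - 5)*(s + 1)*(2*s + 1)*log(3) - 54*6**(s - 1)*(s - 5)*(s + 1)*(2*s + 1) - 2*6**(s - 1)*(s + 1)*(2*s + 1)*(-2*s + (s - 1)**2 + 3))/(162*(s - 5)*(s + 1)*(2*s + 1)*(-2*s + (s - 1)**2 + 3))
  -1/2 < Re(s) < 5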